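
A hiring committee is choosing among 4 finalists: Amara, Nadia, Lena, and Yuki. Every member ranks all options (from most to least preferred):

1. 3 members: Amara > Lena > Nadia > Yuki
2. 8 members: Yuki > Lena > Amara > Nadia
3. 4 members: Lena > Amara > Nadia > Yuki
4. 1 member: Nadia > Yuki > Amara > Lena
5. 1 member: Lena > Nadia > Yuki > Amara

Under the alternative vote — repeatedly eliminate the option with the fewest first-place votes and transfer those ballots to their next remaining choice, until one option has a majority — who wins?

Round 1: Amara 3, Nadia 1, Lena 5, Yuki 8. Eliminate Nadia.
Round 2: Amara 3, Lena 5, Yuki 9. Yuki has a majority.

Yuki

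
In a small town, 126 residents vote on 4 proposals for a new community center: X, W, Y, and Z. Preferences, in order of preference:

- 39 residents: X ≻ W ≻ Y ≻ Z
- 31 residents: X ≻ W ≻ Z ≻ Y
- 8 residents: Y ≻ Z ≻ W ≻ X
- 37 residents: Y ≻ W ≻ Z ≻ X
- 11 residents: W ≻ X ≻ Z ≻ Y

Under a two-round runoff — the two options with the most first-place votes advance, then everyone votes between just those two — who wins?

Round 1 first-place votes: X 70, W 11, Y 45, Z 0.
X and Y advance.
Runoff: X is preferred to Y by 81 voters; Y by 45.
X wins the runoff.

X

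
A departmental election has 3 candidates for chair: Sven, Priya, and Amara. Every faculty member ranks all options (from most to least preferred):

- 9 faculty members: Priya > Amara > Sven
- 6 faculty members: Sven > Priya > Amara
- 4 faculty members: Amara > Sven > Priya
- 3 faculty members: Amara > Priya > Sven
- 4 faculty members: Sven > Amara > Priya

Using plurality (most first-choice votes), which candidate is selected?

Sven

First-place votes: Sven 10, Priya 9, Amara 7.
Sven has the most first-place votes.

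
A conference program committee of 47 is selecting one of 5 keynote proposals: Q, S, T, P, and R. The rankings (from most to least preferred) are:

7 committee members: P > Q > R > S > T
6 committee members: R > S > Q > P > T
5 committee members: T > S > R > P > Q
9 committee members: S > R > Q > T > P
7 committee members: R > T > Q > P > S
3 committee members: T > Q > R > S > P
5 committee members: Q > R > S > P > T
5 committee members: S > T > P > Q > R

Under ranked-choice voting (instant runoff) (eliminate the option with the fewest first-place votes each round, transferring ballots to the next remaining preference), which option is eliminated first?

Q

Round 1: Q 5, S 14, T 8, P 7, R 13. Eliminate Q.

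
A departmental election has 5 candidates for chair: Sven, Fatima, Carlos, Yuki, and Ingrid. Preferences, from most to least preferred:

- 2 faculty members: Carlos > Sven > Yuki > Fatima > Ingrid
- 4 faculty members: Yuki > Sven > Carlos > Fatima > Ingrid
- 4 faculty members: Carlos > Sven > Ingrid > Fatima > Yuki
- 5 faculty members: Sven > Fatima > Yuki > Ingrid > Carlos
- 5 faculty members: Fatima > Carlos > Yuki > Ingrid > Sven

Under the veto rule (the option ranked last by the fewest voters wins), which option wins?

Last-place votes: Sven 5, Fatima 0, Carlos 5, Yuki 4, Ingrid 6.
Fatima is ranked last by the fewest voters, so Fatima wins.

Fatima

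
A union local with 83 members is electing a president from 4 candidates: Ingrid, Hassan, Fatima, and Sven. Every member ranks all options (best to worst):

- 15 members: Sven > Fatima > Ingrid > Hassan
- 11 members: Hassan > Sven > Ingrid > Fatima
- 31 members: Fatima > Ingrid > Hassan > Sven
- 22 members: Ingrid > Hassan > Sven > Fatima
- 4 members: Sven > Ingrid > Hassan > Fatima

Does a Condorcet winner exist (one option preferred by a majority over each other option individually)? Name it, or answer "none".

none

Checking pairwise contests:
Fatima beats Ingrid 46–37.
Ingrid beats Hassan 72–11.
Sven beats Fatima 52–31.
Ingrid beats Sven 53–30.
Every option loses at least one head-to-head, so there is no Condorcet winner.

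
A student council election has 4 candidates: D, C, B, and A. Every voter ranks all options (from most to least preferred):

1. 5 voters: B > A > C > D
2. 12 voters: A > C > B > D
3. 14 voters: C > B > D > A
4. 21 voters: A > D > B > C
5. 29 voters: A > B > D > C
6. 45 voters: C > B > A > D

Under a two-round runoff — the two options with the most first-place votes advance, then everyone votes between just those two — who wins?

Round 1 first-place votes: D 0, C 59, B 5, A 62.
A and C advance.
Runoff: A is preferred to C by 67 voters; C by 59.
A wins the runoff.

A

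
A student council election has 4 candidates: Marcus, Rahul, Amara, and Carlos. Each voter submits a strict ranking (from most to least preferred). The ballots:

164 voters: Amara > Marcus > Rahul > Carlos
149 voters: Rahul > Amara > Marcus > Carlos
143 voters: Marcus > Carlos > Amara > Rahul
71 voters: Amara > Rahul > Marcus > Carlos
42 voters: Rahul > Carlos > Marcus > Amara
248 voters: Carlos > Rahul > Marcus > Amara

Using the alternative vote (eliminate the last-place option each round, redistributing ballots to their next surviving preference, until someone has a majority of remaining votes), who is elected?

Round 1: Marcus 143, Rahul 191, Amara 235, Carlos 248. Eliminate Marcus.
Round 2: Rahul 191, Amara 235, Carlos 391. Eliminate Rahul.
Round 3: Amara 384, Carlos 433. Carlos has a majority.

Carlos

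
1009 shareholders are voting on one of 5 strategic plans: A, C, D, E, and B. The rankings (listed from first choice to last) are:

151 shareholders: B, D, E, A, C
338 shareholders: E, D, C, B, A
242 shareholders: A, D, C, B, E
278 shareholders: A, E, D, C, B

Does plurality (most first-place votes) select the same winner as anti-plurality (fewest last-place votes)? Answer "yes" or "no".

no

Plurality — first-place votes: A 520, C 0, D 0, E 338, B 151. Winner: A.
Anti-plurality — last-place votes: A 338, C 151, D 0, E 242, B 278. Winner: D.
The two methods disagree.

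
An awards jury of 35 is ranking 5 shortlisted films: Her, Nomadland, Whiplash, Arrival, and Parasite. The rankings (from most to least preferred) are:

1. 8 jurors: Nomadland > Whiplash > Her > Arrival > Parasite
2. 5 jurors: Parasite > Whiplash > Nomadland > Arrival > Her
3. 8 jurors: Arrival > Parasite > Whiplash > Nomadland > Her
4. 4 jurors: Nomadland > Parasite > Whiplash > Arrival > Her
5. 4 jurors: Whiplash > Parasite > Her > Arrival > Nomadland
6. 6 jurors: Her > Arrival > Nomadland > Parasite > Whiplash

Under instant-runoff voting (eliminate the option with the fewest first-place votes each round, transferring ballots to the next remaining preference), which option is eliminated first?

Whiplash

Round 1: Her 6, Nomadland 12, Whiplash 4, Arrival 8, Parasite 5. Eliminate Whiplash.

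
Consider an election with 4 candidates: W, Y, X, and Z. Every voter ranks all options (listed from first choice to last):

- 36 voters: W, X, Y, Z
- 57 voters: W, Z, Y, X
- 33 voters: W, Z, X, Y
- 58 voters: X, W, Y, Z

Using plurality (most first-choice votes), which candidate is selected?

First-place votes: W 126, Y 0, X 58, Z 0.
W has the most first-place votes.

W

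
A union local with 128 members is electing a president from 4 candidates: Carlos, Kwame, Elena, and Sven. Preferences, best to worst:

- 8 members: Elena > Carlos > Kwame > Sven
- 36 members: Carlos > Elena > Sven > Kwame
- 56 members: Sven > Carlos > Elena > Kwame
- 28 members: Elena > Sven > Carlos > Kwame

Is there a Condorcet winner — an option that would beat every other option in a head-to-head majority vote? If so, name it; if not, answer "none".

none

Checking pairwise contests:
Sven beats Carlos 84–44.
Carlos beats Kwame 128–0.
Carlos beats Elena 92–36.
Elena beats Sven 72–56.
Every option loses at least one head-to-head, so there is no Condorcet winner.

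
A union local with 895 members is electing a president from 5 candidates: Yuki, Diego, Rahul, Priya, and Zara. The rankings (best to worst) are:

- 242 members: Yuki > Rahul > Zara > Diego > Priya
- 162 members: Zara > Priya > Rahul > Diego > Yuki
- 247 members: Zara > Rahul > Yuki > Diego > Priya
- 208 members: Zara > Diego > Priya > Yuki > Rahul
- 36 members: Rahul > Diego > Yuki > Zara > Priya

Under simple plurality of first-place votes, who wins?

Zara

First-place votes: Yuki 242, Diego 0, Rahul 36, Priya 0, Zara 617.
Zara has the most first-place votes.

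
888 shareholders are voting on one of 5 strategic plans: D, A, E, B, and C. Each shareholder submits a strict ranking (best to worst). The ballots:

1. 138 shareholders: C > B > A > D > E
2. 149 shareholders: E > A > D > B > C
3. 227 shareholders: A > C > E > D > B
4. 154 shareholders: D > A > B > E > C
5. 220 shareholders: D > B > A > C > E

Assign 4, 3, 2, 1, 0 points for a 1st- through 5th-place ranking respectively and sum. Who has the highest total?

D: 138·1 + 149·2 + 227·1 + 154·4 + 220·4 = 2159
A: 138·2 + 149·3 + 227·4 + 154·3 + 220·2 = 2533
E: 138·0 + 149·4 + 227·2 + 154·1 + 220·0 = 1204
B: 138·3 + 149·1 + 227·0 + 154·2 + 220·3 = 1531
C: 138·4 + 149·0 + 227·3 + 154·0 + 220·1 = 1453
A has the highest Borda score (2533).

A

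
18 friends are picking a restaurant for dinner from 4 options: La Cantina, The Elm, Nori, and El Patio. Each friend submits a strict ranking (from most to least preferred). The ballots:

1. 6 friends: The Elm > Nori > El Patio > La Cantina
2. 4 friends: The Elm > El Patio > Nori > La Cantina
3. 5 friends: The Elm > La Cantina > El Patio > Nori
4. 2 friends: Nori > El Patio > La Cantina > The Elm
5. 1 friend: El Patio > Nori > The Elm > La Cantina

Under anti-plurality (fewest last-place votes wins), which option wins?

El Patio

Last-place votes: La Cantina 11, The Elm 2, Nori 5, El Patio 0.
El Patio is ranked last by the fewest voters, so El Patio wins.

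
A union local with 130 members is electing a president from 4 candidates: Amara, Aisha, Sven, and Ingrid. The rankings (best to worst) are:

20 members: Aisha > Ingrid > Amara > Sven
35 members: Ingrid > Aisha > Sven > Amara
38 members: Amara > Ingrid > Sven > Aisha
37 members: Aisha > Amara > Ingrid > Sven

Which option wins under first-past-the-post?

First-place votes: Amara 38, Aisha 57, Sven 0, Ingrid 35.
Aisha has the most first-place votes.

Aisha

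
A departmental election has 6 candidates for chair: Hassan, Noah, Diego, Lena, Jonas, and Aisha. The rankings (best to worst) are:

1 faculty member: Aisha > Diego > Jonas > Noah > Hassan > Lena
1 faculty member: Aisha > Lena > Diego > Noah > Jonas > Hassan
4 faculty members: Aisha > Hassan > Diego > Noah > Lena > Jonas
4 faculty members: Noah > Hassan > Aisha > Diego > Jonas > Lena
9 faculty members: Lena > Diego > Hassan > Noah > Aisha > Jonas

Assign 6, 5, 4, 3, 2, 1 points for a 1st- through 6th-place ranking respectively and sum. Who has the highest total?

Hassan: 1·2 + 1·1 + 4·5 + 4·5 + 9·4 = 79
Noah: 1·3 + 1·3 + 4·3 + 4·6 + 9·3 = 69
Diego: 1·5 + 1·4 + 4·4 + 4·3 + 9·5 = 82
Lena: 1·1 + 1·5 + 4·2 + 4·1 + 9·6 = 72
Jonas: 1·4 + 1·2 + 4·1 + 4·2 + 9·1 = 27
Aisha: 1·6 + 1·6 + 4·6 + 4·4 + 9·2 = 70
Diego has the highest Borda score (82).

Diego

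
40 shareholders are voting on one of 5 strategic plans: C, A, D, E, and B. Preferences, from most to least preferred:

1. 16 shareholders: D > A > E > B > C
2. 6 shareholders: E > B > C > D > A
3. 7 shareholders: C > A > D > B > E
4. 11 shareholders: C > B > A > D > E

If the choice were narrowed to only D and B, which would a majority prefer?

Voters preferring D to B: 23; preferring B to D: 17.
D wins the head-to-head.

D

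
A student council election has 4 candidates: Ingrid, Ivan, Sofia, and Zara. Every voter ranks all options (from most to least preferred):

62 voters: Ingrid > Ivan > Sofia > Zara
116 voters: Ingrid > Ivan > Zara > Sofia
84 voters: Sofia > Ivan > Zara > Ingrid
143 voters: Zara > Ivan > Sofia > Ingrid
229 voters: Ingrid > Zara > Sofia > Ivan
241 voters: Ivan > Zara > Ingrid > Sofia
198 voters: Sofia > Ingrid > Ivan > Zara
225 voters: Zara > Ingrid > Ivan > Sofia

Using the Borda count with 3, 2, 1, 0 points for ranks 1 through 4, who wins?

Ingrid: 62·3 + 116·3 + 84·0 + 143·0 + 229·3 + 241·1 + 198·2 + 225·2 = 2308
Ivan: 62·2 + 116·2 + 84·2 + 143·2 + 229·0 + 241·3 + 198·1 + 225·1 = 1956
Sofia: 62·1 + 116·0 + 84·3 + 143·1 + 229·1 + 241·0 + 198·3 + 225·0 = 1280
Zara: 62·0 + 116·1 + 84·1 + 143·3 + 229·2 + 241·2 + 198·0 + 225·3 = 2244
Ingrid has the highest Borda score (2308).

Ingrid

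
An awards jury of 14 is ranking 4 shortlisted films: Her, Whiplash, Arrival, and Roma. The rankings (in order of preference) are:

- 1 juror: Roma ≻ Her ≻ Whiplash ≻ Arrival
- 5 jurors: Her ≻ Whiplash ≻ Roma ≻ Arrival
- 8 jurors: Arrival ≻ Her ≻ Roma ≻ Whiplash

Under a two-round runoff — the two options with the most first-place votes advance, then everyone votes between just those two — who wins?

Arrival

Round 1 first-place votes: Her 5, Whiplash 0, Arrival 8, Roma 1.
Arrival and Her advance.
Runoff: Arrival is preferred to Her by 8 voters; Her by 6.
Arrival wins the runoff.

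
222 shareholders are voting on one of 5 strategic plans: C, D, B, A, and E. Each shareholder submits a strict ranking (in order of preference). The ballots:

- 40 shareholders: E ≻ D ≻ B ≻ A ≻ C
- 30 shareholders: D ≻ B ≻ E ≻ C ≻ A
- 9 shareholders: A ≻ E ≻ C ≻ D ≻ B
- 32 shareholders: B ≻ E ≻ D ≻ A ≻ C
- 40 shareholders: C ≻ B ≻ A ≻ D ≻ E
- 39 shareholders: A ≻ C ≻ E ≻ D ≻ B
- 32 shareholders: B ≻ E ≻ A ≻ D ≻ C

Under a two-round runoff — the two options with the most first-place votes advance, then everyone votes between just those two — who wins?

Round 1 first-place votes: C 40, D 30, B 64, A 48, E 40.
B and A advance.
Runoff: B is preferred to A by 174 voters; A by 48.
B wins the runoff.

B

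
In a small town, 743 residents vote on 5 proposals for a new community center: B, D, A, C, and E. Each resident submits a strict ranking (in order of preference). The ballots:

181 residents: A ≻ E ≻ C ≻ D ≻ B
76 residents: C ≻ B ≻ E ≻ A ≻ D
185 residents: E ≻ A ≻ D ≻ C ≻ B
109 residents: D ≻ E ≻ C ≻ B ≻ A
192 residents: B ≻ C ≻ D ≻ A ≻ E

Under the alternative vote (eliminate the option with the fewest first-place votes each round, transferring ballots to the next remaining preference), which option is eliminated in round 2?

Round 1: B 192, D 109, A 181, C 76, E 185. Eliminate C.
Round 2: B 268, D 109, A 181, E 185. Eliminate D.

D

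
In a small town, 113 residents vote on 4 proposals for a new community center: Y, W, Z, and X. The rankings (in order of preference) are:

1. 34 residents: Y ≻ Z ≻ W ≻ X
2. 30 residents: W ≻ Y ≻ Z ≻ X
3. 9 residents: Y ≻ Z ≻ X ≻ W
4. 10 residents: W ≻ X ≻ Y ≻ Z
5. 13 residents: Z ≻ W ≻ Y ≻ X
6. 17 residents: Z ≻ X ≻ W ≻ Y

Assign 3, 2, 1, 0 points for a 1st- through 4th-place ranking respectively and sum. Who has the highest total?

Y: 34·3 + 30·2 + 9·3 + 10·1 + 13·1 + 17·0 = 212
W: 34·1 + 30·3 + 9·0 + 10·3 + 13·2 + 17·1 = 197
Z: 34·2 + 30·1 + 9·2 + 10·0 + 13·3 + 17·3 = 206
X: 34·0 + 30·0 + 9·1 + 10·2 + 13·0 + 17·2 = 63
Y has the highest Borda score (212).

Y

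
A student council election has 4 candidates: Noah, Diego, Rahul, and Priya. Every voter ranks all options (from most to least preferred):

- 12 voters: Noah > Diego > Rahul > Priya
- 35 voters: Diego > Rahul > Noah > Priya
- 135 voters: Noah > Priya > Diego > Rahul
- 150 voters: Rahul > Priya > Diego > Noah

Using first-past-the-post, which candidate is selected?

First-place votes: Noah 147, Diego 35, Rahul 150, Priya 0.
Rahul has the most first-place votes.

Rahul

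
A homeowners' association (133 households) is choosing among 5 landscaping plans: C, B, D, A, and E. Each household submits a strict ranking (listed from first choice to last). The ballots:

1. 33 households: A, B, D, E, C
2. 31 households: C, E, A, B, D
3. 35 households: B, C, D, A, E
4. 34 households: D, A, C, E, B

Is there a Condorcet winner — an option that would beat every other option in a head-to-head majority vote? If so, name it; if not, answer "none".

Checking pairwise contests:
B beats C 68–65.
A beats B 98–35.
B beats D 99–34.
D beats A 69–64.
C beats E 100–33.
Every option loses at least one head-to-head, so there is no Condorcet winner.

none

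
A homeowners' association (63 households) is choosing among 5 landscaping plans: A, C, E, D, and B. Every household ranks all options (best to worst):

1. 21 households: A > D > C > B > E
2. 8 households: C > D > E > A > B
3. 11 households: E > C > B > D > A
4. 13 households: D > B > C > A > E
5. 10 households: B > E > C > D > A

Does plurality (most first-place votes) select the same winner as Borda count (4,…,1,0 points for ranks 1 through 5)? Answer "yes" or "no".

no

Plurality — first-place votes: A 21, C 8, E 11, D 13, B 10. Winner: A.
Borda — scores: A 105, C 153, E 90, D 160, B 122. Winner: D.
The two methods disagree.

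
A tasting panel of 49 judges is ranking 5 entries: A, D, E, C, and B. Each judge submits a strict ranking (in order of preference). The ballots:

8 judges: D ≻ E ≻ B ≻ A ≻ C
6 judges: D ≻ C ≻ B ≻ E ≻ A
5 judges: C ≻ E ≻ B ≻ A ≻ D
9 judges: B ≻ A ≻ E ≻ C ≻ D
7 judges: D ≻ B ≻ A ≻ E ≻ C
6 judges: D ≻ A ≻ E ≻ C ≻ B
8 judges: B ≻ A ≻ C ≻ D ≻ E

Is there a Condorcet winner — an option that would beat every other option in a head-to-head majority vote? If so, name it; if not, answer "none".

D vs A: 27–22 for D.
D vs E: 35–14 for D.
D vs C: 27–22 for D.
D vs B: 27–22 for D.
D beats every other option head-to-head.

D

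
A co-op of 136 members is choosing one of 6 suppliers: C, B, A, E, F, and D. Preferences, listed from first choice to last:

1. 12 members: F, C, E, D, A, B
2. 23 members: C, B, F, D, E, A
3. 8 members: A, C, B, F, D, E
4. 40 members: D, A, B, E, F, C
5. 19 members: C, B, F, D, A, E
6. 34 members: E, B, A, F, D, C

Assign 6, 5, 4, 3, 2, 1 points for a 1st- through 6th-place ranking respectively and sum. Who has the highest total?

C: 12·5 + 23·6 + 8·5 + 40·1 + 19·6 + 34·1 = 426
B: 12·1 + 23·5 + 8·4 + 40·4 + 19·5 + 34·5 = 584
A: 12·2 + 23·1 + 8·6 + 40·5 + 19·2 + 34·4 = 469
E: 12·4 + 23·2 + 8·1 + 40·3 + 19·1 + 34·6 = 445
F: 12·6 + 23·4 + 8·3 + 40·2 + 19·4 + 34·3 = 446
D: 12·3 + 23·3 + 8·2 + 40·6 + 19·3 + 34·2 = 486
B has the highest Borda score (584).

B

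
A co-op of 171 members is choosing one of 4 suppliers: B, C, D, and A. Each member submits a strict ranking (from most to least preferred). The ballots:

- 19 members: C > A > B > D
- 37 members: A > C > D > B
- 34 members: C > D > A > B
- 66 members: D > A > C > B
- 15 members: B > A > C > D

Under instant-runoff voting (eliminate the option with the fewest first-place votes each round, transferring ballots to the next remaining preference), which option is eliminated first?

Round 1: B 15, C 53, D 66, A 37. Eliminate B.

B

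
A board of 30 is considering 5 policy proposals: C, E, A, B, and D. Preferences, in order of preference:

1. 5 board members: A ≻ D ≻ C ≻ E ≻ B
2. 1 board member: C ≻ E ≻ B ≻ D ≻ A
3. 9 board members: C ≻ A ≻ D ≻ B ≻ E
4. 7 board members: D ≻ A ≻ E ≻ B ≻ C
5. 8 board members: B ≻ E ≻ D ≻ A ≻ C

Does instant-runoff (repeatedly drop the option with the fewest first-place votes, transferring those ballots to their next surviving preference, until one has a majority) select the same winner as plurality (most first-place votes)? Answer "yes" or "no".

Instant-runoff — R1 C 10, E 0, A 5, B 8, D 7 (E out); R2 C 10, A 5, B 8, D 7 (A out); R3 C 10, B 8, D 12 (B out); R4 C 10, D 20 (D winner). Winner: D.
Plurality — first-place votes: C 10, E 0, A 5, B 8, D 7. Winner: C.
The two methods disagree.

no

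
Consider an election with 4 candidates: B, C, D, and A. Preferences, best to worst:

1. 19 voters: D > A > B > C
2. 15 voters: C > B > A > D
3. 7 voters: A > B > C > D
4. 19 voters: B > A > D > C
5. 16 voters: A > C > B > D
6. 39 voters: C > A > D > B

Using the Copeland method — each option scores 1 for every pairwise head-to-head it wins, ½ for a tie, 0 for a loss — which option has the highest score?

A

B: loses to C, D, and A → score 0.
C: beats B and D; loses to A → score 2.
D: beats B; loses to C and A → score 1.
A: beats B, C, and D → score 3.
A has the best pairwise record.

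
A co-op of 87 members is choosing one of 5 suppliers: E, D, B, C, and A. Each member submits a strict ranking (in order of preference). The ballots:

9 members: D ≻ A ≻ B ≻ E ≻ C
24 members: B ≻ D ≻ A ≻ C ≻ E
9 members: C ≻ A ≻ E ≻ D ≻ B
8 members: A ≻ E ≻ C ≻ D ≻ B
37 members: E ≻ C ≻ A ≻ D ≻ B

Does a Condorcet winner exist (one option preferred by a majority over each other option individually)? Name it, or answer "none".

Checking pairwise contests:
A beats E 50–37.
E beats D 54–33.
E beats B 54–33.
E beats C 54–33.
C beats A 46–41.
Every option loses at least one head-to-head, so there is no Condorcet winner.

none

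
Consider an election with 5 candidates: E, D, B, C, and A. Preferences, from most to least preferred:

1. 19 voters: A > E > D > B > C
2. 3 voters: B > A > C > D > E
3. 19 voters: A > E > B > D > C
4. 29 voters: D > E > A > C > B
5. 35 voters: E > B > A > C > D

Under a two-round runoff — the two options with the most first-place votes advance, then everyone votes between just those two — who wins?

Round 1 first-place votes: E 35, D 29, B 3, C 0, A 38.
A and E advance.
Runoff: A is preferred to E by 41 voters; E by 64.
E wins the runoff.

E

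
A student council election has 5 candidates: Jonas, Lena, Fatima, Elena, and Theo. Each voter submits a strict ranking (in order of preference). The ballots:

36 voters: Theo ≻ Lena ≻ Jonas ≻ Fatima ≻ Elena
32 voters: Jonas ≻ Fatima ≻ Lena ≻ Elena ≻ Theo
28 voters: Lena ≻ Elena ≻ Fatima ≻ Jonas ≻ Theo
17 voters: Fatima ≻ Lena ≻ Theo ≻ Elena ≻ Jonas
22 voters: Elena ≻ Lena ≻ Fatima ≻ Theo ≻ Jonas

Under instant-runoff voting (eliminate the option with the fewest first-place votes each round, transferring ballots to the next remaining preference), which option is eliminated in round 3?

Jonas

Round 1: Jonas 32, Lena 28, Fatima 17, Elena 22, Theo 36. Eliminate Fatima.
Round 2: Jonas 32, Lena 45, Elena 22, Theo 36. Eliminate Elena.
Round 3: Jonas 32, Lena 67, Theo 36. Eliminate Jonas.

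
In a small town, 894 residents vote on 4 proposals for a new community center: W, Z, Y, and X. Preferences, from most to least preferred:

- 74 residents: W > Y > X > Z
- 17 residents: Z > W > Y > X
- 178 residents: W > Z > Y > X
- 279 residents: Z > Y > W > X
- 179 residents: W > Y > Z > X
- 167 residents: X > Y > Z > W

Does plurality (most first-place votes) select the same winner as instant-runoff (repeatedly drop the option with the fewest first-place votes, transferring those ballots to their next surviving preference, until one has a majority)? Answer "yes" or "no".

no

Plurality — first-place votes: W 431, Z 296, Y 0, X 167. Winner: W.
Instant-runoff — R1 W 431, Z 296, Y 0, X 167 (Y out); R2 W 431, Z 296, X 167 (X out); R3 W 431, Z 463 (Z winner). Winner: Z.
The two methods disagree.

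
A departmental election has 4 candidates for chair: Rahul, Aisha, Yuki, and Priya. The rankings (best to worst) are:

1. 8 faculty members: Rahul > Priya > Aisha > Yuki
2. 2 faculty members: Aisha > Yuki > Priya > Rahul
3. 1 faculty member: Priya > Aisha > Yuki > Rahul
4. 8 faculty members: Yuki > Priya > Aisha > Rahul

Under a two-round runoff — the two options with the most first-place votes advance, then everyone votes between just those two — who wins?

Yuki

Round 1 first-place votes: Rahul 8, Aisha 2, Yuki 8, Priya 1.
Yuki and Rahul advance.
Runoff: Yuki is preferred to Rahul by 11 voters; Rahul by 8.
Yuki wins the runoff.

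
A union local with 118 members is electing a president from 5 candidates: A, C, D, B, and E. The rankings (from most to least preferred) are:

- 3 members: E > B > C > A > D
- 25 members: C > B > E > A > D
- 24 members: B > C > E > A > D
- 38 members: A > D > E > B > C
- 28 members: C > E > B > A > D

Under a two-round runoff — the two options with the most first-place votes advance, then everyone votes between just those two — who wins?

C

Round 1 first-place votes: A 38, C 53, D 0, B 24, E 3.
C and A advance.
Runoff: C is preferred to A by 80 voters; A by 38.
C wins the runoff.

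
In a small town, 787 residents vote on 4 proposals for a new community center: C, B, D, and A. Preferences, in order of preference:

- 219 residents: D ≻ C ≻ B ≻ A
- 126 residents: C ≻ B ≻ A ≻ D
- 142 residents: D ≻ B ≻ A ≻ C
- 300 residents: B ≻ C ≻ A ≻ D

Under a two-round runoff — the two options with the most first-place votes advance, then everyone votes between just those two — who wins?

Round 1 first-place votes: C 126, B 300, D 361, A 0.
D and B advance.
Runoff: D is preferred to B by 361 voters; B by 426.
B wins the runoff.

B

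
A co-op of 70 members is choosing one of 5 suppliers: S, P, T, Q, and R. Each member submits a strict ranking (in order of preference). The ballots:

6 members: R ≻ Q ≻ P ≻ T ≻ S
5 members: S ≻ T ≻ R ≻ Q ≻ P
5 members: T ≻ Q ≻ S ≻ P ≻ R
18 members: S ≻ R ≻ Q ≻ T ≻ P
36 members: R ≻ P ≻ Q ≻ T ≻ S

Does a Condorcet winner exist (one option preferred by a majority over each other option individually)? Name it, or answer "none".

R vs S: 42–28 for R.
R vs P: 65–5 for R.
R vs T: 60–10 for R.
R vs Q: 65–5 for R.
R beats every other option head-to-head.

R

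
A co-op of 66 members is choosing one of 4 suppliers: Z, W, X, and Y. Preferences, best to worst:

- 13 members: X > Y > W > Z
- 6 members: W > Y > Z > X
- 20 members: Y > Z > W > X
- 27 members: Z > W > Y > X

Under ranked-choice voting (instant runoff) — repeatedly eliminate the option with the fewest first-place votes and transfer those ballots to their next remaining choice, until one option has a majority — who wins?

Round 1: Z 27, W 6, X 13, Y 20. Eliminate W.
Round 2: Z 27, X 13, Y 26. Eliminate X.
Round 3: Z 27, Y 39. Y has a majority.

Y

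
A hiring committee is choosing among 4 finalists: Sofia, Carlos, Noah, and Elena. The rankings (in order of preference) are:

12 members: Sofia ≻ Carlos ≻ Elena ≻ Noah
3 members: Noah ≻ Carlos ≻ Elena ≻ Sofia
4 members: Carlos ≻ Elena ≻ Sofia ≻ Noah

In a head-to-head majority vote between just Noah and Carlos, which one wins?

Carlos

Voters preferring Noah to Carlos: 3; preferring Carlos to Noah: 16.
Carlos wins the head-to-head.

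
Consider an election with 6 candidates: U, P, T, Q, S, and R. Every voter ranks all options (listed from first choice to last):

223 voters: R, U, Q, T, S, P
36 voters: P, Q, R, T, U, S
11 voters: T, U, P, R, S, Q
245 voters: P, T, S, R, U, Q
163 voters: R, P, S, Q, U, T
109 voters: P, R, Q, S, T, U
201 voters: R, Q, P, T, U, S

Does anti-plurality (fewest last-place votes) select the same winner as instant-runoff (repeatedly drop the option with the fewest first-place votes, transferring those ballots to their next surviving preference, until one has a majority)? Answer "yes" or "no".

Anti-plurality — last-place votes: U 109, P 223, T 163, Q 256, S 237, R 0. Winner: R.
Instant-runoff — R1 U 0, P 390, T 11, Q 0, S 0, R 587 (R winner). Winner: R.
The two methods agree.

yes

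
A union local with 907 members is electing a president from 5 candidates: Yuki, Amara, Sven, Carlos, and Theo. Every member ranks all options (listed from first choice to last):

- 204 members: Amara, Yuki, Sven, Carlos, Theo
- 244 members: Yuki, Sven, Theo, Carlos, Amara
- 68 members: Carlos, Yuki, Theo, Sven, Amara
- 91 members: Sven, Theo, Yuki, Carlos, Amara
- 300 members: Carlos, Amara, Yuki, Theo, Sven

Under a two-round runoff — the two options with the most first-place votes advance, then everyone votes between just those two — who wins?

Round 1 first-place votes: Yuki 244, Amara 204, Sven 91, Carlos 368, Theo 0.
Carlos and Yuki advance.
Runoff: Carlos is preferred to Yuki by 368 voters; Yuki by 539.
Yuki wins the runoff.

Yuki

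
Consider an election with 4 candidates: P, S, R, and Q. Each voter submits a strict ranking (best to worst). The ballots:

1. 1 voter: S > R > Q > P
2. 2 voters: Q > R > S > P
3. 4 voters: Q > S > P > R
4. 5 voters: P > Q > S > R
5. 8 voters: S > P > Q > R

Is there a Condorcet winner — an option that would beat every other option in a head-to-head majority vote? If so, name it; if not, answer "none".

Checking pairwise contests:
S beats P 15–5.
Q beats S 11–9.
P beats R 17–3.
P beats Q 13–7.
Every option loses at least one head-to-head, so there is no Condorcet winner.

none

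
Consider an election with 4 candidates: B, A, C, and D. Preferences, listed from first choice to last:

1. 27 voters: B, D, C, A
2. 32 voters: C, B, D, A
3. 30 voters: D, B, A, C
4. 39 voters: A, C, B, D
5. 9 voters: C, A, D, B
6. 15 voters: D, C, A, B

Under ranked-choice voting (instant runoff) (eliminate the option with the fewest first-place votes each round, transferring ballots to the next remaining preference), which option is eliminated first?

B

Round 1: B 27, A 39, C 41, D 45. Eliminate B.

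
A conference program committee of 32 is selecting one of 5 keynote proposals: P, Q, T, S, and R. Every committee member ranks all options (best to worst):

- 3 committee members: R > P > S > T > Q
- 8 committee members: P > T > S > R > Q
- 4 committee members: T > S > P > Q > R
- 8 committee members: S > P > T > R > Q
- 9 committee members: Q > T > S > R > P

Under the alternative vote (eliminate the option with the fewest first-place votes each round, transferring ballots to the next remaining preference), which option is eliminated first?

R

Round 1: P 8, Q 9, T 4, S 8, R 3. Eliminate R.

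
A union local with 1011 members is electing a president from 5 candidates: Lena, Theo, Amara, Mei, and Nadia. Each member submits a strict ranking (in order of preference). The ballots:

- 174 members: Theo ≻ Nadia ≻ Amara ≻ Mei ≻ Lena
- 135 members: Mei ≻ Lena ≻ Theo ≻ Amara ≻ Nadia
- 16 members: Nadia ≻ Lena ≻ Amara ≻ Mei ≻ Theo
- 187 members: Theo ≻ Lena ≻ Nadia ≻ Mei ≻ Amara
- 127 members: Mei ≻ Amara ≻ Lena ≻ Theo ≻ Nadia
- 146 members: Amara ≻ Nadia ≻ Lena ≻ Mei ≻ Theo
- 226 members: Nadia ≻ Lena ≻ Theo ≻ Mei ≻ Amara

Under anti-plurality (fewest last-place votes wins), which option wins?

Last-place votes: Lena 174, Theo 162, Amara 413, Mei 0, Nadia 262.
Mei is ranked last by the fewest voters, so Mei wins.

Mei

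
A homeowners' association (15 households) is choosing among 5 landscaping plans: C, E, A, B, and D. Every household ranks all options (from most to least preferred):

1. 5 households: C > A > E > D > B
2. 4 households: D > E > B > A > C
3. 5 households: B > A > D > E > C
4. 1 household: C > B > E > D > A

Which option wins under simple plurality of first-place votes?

C

First-place votes: C 6, E 0, A 0, B 5, D 4.
C has the most first-place votes.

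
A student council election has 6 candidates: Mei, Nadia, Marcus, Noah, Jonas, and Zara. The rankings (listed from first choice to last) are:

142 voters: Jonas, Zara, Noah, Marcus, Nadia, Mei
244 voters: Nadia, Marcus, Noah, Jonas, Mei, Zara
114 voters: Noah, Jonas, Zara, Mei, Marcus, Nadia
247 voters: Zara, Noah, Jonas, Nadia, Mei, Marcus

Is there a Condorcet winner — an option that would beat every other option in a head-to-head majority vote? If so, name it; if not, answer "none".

Checking pairwise contests:
Nadia beats Mei 633–114.
Noah beats Nadia 503–244.
Nadia beats Marcus 491–256.
Zara beats Noah 389–358.
Noah beats Jonas 605–142.
Jonas beats Zara 500–247.
Every option loses at least one head-to-head, so there is no Condorcet winner.

none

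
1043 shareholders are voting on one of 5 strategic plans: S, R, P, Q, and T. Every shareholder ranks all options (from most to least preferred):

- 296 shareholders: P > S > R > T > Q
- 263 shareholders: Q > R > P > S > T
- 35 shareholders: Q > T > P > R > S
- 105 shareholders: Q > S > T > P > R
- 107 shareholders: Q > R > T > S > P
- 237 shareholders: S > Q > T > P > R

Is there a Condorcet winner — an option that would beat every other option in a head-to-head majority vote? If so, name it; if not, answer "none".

Checking pairwise contests:
P beats S 594–449.
S beats R 638–405.
Q beats P 747–296.
S beats Q 533–510.
S beats T 901–142.
Every option loses at least one head-to-head, so there is no Condorcet winner.

none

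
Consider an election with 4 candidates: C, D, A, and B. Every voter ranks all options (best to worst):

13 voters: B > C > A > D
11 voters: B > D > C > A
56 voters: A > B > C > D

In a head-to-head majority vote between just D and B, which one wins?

B

Voters preferring D to B: 0; preferring B to D: 80.
B wins the head-to-head.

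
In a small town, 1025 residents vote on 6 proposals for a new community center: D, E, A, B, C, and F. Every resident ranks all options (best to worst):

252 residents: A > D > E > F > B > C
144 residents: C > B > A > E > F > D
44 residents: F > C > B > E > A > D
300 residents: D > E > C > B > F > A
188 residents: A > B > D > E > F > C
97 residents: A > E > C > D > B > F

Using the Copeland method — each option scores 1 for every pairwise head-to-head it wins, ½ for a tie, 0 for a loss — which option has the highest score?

D: beats E, B, C, and F; loses to A → score 4.
E: beats B, C, and F; loses to D and A → score 3.
A: beats D, E, B, C, and F → score 5.
B: beats F; loses to D, E, A, and C → score 1.
C: beats B and F; loses to D, E, and A → score 2.
F: loses to D, E, A, B, and C → score 0.
A has the best pairwise record.

A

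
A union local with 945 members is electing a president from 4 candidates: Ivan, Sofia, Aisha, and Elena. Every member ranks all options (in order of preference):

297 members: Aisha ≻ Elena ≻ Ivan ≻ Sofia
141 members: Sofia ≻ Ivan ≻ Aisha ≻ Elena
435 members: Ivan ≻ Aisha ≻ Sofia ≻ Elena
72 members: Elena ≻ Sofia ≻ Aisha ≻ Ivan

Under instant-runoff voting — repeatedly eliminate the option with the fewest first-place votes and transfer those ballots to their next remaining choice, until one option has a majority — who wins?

Round 1: Ivan 435, Sofia 141, Aisha 297, Elena 72. Eliminate Elena.
Round 2: Ivan 435, Sofia 213, Aisha 297. Eliminate Sofia.
Round 3: Ivan 576, Aisha 369. Ivan has a majority.

Ivan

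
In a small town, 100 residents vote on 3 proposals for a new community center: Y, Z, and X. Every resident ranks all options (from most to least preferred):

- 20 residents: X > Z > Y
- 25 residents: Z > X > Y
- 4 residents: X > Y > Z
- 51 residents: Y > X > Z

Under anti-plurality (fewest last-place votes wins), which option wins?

X

Last-place votes: Y 45, Z 55, X 0.
X is ranked last by the fewest voters, so X wins.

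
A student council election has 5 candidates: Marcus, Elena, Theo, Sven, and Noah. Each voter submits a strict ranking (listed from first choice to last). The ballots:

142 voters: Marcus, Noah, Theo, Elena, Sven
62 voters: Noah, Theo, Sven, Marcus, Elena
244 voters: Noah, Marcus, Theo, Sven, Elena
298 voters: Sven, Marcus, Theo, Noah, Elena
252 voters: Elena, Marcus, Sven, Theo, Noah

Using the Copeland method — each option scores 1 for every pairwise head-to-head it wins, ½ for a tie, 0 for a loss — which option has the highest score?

Marcus

Marcus: beats Elena, Theo, Sven, and Noah → score 4.
Elena: loses to Marcus, Theo, Sven, and Noah → score 0.
Theo: beats Elena and Noah; loses to Marcus and Sven → score 2.
Sven: beats Elena, Theo, and Noah; loses to Marcus → score 3.
Noah: beats Elena; loses to Marcus, Theo, and Sven → score 1.
Marcus has the best pairwise record.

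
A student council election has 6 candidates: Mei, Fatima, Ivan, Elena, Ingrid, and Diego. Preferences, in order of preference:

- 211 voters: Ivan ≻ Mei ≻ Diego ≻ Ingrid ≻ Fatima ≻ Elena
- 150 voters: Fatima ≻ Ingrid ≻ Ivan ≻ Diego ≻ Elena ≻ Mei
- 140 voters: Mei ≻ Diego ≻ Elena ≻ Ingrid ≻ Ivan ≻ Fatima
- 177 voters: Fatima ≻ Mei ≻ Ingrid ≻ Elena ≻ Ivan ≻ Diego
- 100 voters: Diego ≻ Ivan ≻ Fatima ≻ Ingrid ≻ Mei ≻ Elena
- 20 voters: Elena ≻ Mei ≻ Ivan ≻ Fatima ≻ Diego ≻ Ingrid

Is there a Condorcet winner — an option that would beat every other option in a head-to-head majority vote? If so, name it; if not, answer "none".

Checking pairwise contests:
Fatima beats Mei 427–371.
Ivan beats Fatima 471–327.
Ingrid beats Ivan 467–331.
Mei beats Elena 628–170.
Mei beats Ingrid 548–250.
Mei beats Diego 548–250.
Every option loses at least one head-to-head, so there is no Condorcet winner.

none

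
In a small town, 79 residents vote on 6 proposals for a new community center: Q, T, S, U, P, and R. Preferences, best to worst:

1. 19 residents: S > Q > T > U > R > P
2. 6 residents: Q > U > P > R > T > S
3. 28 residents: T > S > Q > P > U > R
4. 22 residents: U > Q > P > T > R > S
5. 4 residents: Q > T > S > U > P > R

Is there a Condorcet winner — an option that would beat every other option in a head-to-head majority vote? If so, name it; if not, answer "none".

none

Checking pairwise contests:
S beats Q 47–32.
Q beats T 51–28.
T beats S 60–19.
Q beats U 57–22.
Q beats P 79–0.
Q beats R 79–0.
Every option loses at least one head-to-head, so there is no Condorcet winner.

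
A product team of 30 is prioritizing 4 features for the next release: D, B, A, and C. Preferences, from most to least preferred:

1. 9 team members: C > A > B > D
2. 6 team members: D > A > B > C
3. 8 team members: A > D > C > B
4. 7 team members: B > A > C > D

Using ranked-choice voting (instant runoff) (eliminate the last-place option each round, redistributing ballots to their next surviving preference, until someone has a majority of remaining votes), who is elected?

Round 1: D 6, B 7, A 8, C 9. Eliminate D.
Round 2: B 7, A 14, C 9. Eliminate B.
Round 3: A 21, C 9. A has a majority.

A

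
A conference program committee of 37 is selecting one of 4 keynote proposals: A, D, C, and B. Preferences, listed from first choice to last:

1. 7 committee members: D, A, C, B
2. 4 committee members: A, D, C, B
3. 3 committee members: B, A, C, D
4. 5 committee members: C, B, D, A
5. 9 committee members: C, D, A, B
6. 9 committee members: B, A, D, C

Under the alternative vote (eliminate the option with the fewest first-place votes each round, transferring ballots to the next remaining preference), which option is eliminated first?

Round 1: A 4, D 7, C 14, B 12. Eliminate A.

A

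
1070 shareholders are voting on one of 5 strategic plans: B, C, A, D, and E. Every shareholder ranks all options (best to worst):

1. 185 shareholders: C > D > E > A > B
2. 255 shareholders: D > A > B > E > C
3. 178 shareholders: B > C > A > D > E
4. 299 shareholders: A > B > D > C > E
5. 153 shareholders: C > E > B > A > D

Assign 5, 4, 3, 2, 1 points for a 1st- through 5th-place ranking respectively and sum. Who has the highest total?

B: 185·1 + 255·3 + 178·5 + 299·4 + 153·3 = 3495
C: 185·5 + 255·1 + 178·4 + 299·2 + 153·5 = 3255
A: 185·2 + 255·4 + 178·3 + 299·5 + 153·2 = 3725
D: 185·4 + 255·5 + 178·2 + 299·3 + 153·1 = 3421
E: 185·3 + 255·2 + 178·1 + 299·1 + 153·4 = 2154
A has the highest Borda score (3725).

A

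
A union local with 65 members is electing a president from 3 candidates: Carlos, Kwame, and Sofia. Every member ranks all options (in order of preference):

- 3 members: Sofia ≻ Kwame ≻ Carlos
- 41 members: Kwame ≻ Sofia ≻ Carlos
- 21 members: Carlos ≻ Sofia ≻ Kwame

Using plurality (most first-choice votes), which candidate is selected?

First-place votes: Carlos 21, Kwame 41, Sofia 3.
Kwame has the most first-place votes.

Kwame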